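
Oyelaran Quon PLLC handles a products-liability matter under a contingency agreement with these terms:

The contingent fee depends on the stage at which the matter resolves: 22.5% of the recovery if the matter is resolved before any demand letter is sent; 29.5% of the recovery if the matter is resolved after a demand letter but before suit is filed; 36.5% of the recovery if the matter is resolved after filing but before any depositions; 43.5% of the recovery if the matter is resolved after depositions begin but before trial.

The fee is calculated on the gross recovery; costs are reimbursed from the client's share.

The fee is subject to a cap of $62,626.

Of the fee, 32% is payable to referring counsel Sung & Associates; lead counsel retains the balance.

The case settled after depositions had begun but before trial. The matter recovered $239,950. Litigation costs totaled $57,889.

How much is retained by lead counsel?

$42,585.68

Fee base is the gross recovery, $239,950; costs are reimbursed separately.
The matter settled after depositions had begun but before trial, so the 43.5% rate applies.
$239,950 × 43.5% = $104,378.25
$104,378.25 exceeds the $62,626 cap, so the fee is capped at $62,626.00.
Referral share: 32% of $62,626.00 = $20,040.32; lead counsel retains $62,626.00 − $20,040.32 = $42,585.68.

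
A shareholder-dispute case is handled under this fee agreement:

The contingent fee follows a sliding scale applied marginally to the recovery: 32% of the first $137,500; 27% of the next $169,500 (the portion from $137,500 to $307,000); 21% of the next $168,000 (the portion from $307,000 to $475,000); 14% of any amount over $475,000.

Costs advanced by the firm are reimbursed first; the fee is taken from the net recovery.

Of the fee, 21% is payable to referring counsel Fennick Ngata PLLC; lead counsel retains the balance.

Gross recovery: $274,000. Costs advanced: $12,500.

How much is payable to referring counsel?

$16,270.80

Fee base (net of costs): $274,000 − $12,500 = $261,500
First $137,500 at 32% = $44,000.00
Remaining $124,000 at 27% = $33,480.00
Fee: $44,000.00 + $33,480.00 = $77,480.00
Referral share: 21% of $77,480.00 = $16,270.80; lead counsel retains $77,480.00 − $16,270.80 = $61,209.20.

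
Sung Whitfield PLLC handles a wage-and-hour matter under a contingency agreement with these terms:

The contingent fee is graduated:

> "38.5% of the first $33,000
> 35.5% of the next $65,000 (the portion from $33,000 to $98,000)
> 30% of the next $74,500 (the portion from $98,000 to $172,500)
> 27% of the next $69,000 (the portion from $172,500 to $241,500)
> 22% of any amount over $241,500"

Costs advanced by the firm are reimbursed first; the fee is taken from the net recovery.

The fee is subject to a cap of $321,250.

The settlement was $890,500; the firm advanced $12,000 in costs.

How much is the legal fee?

$216,900.00

Fee base (net of costs): $890,500 − $12,000 = $878,500
First $33,000 at 38.5% = $12,705.00
Next $65,000 at 35.5% = $23,075.00
Next $74,500 at 30% = $22,350.00
Next $69,000 at 27% = $18,630.00
Remaining $637,000 at 22% = $140,140.00
Fee: $12,705.00 + $23,075.00 + $22,350.00 + $18,630.00 + $140,140.00 = $216,900.00
$216,900.00 is under the $321,250 cap.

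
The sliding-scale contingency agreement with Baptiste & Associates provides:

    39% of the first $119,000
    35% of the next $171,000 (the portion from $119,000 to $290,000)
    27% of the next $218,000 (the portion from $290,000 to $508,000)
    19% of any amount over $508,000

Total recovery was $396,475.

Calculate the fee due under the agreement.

$135,008.25

First $119,000 at 39% = $46,410.00
Next $171,000 at 35% = $59,850.00
Remaining $106,475 at 27% = $28,748.25
Fee: $46,410.00 + $59,850.00 + $28,748.25 = $135,008.25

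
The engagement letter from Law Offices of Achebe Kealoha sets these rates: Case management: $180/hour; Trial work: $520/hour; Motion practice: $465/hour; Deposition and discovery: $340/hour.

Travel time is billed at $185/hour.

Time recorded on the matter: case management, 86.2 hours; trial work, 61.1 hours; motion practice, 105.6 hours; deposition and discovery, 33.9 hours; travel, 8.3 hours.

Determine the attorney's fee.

$109,453.50

Case management: 86.2 × $180 = $15,516.00
Trial work: 61.1 × $520 = $31,772.00
Motion practice: 105.6 × $465 = $49,104.00
Deposition and discovery: 33.9 × $340 = $11,526.00
Subtotal: $15,516.00 + $31,772.00 + $49,104.00 + $11,526.00 = $107,918.00
Travel: 8.3 × $185 = $1,535.50
Total: $107,918.00 + $1,535.50 = $109,453.50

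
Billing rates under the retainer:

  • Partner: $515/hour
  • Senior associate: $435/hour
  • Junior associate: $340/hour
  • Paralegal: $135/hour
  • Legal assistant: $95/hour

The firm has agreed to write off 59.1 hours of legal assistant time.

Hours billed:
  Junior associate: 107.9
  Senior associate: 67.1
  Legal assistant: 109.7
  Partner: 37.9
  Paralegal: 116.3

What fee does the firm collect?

$105,900.50

Partner: 37.9 × $515 = $19,518.50
Senior associate: 67.1 × $435 = $29,188.50
Junior associate: 107.9 × $340 = $36,686.00
Paralegal: 116.3 × $135 = $15,700.50
Legal assistant: 109.7 × $95 = $10,421.50
Subtotal: $111,515.00
Write-off: 59.1 × $95 = $5,614.50
Total: $111,515.00 − $5,614.50 = $105,900.50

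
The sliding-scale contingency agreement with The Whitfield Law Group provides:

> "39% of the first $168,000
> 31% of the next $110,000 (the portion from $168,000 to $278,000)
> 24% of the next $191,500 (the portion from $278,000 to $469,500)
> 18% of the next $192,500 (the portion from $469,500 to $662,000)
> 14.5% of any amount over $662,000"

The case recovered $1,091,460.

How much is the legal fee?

$242,501.70

First $168,000 at 39% = $65,520.00
Next $110,000 at 31% = $34,100.00
Next $191,500 at 24% = $45,960.00
Next $192,500 at 18% = $34,650.00
Remaining $429,460 at 14.5% = $62,271.70
Fee: $65,520.00 + $34,100.00 + $45,960.00 + $34,650.00 + $62,271.70 = $242,501.70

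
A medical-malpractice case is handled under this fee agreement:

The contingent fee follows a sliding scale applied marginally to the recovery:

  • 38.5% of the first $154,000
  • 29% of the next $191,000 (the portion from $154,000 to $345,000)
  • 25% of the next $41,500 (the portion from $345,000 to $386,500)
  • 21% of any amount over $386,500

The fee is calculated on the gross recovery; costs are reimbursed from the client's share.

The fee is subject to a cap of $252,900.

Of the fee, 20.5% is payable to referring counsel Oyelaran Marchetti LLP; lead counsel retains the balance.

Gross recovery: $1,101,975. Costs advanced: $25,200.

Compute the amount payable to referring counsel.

Fee base is the gross recovery, $1,101,975; costs are reimbursed separately.
First $154,000 at 38.5% = $59,290.00
Next $191,000 at 29% = $55,390.00
Next $41,500 at 25% = $10,375.00
Remaining $715,475 at 21% = $150,249.75
Fee: $59,290.00 + $55,390.00 + $10,375.00 + $150,249.75 = $275,304.75
$275,304.75 exceeds the $252,900 cap, so the fee is capped at $252,900.00.
Referral share: 20.5% of $252,900.00 = $51,844.50; lead counsel retains $252,900.00 − $51,844.50 = $201,055.50.

$51,844.50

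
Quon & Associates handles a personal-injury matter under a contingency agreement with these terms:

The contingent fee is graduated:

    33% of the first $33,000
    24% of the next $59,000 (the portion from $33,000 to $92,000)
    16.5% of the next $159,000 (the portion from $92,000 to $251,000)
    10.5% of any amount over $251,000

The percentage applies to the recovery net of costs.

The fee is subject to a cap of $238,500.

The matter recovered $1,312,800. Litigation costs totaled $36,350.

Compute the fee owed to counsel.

Fee base (net of costs): $1,312,800 − $36,350 = $1,276,450
First $33,000 at 33% = $10,890.00
Next $59,000 at 24% = $14,160.00
Next $159,000 at 16.5% = $26,235.00
Remaining $1,025,450 at 10.5% = $107,672.25
Fee: $10,890.00 + $14,160.00 + $26,235.00 + $107,672.25 = $158,957.25
$158,957.25 is under the $238,500 cap.

$158,957.25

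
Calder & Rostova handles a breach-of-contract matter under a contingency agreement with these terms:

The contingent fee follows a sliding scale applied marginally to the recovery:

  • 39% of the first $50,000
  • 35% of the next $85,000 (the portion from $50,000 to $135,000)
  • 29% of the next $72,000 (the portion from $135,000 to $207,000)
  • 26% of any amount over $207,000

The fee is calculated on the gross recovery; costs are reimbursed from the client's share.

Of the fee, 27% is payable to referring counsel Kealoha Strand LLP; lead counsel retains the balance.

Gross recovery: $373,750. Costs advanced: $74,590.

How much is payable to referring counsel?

Fee base is the gross recovery, $373,750; costs are reimbursed separately.
First $50,000 at 39% = $19,500.00
Next $85,000 at 35% = $29,750.00
Next $72,000 at 29% = $20,880.00
Remaining $166,750 at 26% = $43,355.00
Fee: $19,500.00 + $29,750.00 + $20,880.00 + $43,355.00 = $113,485.00
Referral share: 27% of $113,485.00 = $30,640.95; lead counsel retains $113,485.00 − $30,640.95 = $82,844.05.

$30,640.95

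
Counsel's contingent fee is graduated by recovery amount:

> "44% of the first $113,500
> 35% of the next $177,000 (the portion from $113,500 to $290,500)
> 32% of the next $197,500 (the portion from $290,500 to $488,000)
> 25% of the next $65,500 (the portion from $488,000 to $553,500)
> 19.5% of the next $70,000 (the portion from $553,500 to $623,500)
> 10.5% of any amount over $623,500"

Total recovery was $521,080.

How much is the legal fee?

$183,360.00

First $113,500 at 44% = $49,940.00
Next $177,000 at 35% = $61,950.00
Next $197,500 at 32% = $63,200.00
Remaining $33,080 at 25% = $8,270.00
Fee: $49,940.00 + $61,950.00 + $63,200.00 + $8,270.00 = $183,360.00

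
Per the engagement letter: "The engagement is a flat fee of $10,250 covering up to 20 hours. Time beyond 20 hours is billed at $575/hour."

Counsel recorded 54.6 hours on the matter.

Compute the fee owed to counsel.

$30,145.00

Flat fee: $10,250.00
Excess hours: 54.6 − 20 = 34.6
Overrun: 34.6 × $575 = $19,895.00
Total: $10,250.00 + $19,895.00 = $30,145.00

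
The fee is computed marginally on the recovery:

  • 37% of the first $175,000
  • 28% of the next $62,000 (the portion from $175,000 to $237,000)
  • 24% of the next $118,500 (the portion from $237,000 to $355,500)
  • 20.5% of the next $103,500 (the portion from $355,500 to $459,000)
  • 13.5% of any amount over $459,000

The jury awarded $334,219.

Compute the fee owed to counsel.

$105,442.56

First $175,000 at 37% = $64,750.00
Next $62,000 at 28% = $17,360.00
Remaining $97,219 at 24% = $23,332.56
Fee: $64,750.00 + $17,360.00 + $23,332.56 = $105,442.56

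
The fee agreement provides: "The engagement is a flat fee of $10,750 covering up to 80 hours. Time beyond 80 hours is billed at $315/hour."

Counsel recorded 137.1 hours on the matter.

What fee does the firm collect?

$28,736.50

Flat fee: $10,750.00
Excess hours: 137.1 − 80 = 57.1
Overrun: 57.1 × $315 = $17,986.50
Total: $10,750.00 + $17,986.50 = $28,736.50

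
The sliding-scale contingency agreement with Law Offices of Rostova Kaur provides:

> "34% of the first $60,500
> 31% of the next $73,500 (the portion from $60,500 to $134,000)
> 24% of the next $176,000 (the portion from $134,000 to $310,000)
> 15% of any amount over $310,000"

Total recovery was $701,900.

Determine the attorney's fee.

First $60,500 at 34% = $20,570.00
Next $73,500 at 31% = $22,785.00
Next $176,000 at 24% = $42,240.00
Remaining $391,900 at 15% = $58,785.00
Fee: $20,570.00 + $22,785.00 + $42,240.00 + $58,785.00 = $144,380.00

$144,380.00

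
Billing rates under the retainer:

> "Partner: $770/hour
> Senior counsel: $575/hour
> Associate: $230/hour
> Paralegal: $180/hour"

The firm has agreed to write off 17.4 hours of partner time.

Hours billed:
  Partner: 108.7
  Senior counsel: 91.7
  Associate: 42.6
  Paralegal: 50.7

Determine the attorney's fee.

$141,952.50

Partner: 108.7 × $770 = $83,699.00
Senior counsel: 91.7 × $575 = $52,727.50
Associate: 42.6 × $230 = $9,798.00
Paralegal: 50.7 × $180 = $9,126.00
Subtotal: $155,350.50
Write-off: 17.4 × $770 = $13,398.00
Total: $155,350.50 − $13,398.00 = $141,952.50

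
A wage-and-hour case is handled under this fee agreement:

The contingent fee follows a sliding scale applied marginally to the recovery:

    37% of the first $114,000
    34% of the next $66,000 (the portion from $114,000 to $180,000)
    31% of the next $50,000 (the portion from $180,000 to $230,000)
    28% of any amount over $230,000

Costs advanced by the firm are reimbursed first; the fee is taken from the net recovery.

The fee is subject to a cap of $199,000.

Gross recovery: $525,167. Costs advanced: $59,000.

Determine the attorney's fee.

$146,246.76

Fee base (net of costs): $525,167 − $59,000 = $466,167
First $114,000 at 37% = $42,180.00
Next $66,000 at 34% = $22,440.00
Next $50,000 at 31% = $15,500.00
Remaining $236,167 at 28% = $66,126.76
Fee: $42,180.00 + $22,440.00 + $15,500.00 + $66,126.76 = $146,246.76
$146,246.76 is under the $199,000 cap.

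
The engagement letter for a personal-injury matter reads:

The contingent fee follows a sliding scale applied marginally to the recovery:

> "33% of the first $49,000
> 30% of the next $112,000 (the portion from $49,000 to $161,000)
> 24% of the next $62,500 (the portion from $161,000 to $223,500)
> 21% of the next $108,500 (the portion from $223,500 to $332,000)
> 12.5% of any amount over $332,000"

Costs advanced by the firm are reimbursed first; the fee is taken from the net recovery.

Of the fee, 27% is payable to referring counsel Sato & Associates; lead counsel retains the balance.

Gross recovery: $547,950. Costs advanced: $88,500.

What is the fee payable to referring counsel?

$27,941.29

Fee base (net of costs): $547,950 − $88,500 = $459,450
First $49,000 at 33% = $16,170.00
Next $112,000 at 30% = $33,600.00
Next $62,500 at 24% = $15,000.00
Next $108,500 at 21% = $22,785.00
Remaining $127,450 at 12.5% = $15,931.25
Fee: $16,170.00 + $33,600.00 + $15,000.00 + $22,785.00 + $15,931.25 = $103,486.25
Referral share: 27% of $103,486.25 = $27,941.29; lead counsel retains $103,486.25 − $27,941.29 = $75,544.96.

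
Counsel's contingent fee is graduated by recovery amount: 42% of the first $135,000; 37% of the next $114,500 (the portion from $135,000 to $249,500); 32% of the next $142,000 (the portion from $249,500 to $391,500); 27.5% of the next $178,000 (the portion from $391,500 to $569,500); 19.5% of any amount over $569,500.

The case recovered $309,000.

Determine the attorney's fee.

$118,105.00

First $135,000 at 42% = $56,700.00
Next $114,500 at 37% = $42,365.00
Remaining $59,500 at 32% = $19,040.00
Fee: $56,700.00 + $42,365.00 + $19,040.00 = $118,105.00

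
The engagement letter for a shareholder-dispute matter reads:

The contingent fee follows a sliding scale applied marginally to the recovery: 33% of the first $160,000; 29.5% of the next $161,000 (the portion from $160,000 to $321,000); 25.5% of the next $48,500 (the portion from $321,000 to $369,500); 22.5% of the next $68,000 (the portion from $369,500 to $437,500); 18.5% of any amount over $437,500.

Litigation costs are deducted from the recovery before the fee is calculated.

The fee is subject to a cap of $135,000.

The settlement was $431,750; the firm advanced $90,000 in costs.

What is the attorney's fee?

Fee base (net of costs): $431,750 − $90,000 = $341,750
First $160,000 at 33% = $52,800.00
Next $161,000 at 29.5% = $47,495.00
Remaining $20,750 at 25.5% = $5,291.25
Fee: $52,800.00 + $47,495.00 + $5,291.25 = $105,586.25
$105,586.25 is under the $135,000 cap.

$105,586.25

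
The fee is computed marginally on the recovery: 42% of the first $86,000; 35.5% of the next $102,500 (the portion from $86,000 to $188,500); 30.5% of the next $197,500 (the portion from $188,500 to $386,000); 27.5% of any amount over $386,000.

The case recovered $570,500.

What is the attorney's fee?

$183,482.50

First $86,000 at 42% = $36,120.00
Next $102,500 at 35.5% = $36,387.50
Next $197,500 at 30.5% = $60,237.50
Remaining $184,500 at 27.5% = $50,737.50
Fee: $36,120.00 + $36,387.50 + $60,237.50 + $50,737.50 = $183,482.50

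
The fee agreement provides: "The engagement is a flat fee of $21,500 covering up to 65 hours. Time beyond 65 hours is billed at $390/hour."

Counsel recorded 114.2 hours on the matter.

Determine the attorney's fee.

$40,688.00

Flat fee: $21,500.00
Excess hours: 114.2 − 65 = 49.2
Overrun: 49.2 × $390 = $19,188.00
Total: $21,500.00 + $19,188.00 = $40,688.00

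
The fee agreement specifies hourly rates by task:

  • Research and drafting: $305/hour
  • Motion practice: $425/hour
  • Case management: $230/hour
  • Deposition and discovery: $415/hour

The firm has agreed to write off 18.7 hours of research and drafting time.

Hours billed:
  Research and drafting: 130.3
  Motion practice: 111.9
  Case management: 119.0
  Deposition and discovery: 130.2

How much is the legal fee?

$162,998.50

Research and drafting: 130.3 × $305 = $39,741.50
Motion practice: 111.9 × $425 = $47,557.50
Case management: 119.0 × $230 = $27,370.00
Deposition and discovery: 130.2 × $415 = $54,033.00
Subtotal: $168,702.00
Write-off: 18.7 × $305 = $5,703.50
Total: $168,702.00 − $5,703.50 = $162,998.50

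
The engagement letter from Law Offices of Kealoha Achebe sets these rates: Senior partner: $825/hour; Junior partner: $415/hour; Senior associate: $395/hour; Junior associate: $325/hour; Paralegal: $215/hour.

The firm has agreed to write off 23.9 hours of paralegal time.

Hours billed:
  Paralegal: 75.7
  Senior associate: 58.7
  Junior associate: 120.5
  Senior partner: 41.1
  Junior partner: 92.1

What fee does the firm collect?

$145,615.00

Senior partner: 41.1 × $825 = $33,907.50
Junior partner: 92.1 × $415 = $38,221.50
Senior associate: 58.7 × $395 = $23,186.50
Junior associate: 120.5 × $325 = $39,162.50
Paralegal: 75.7 × $215 = $16,275.50
Subtotal: $150,753.50
Write-off: 23.9 × $215 = $5,138.50
Total: $150,753.50 − $5,138.50 = $145,615.00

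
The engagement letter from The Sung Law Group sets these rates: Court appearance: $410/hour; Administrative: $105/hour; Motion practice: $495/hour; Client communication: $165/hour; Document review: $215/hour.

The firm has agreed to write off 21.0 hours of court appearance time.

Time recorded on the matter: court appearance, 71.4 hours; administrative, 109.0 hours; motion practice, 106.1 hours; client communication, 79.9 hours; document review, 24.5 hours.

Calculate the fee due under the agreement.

$103,079.50

Court appearance: 71.4 × $410 = $29,274.00
Administrative: 109.0 × $105 = $11,445.00
Motion practice: 106.1 × $495 = $52,519.50
Client communication: 79.9 × $165 = $13,183.50
Document review: 24.5 × $215 = $5,267.50
Subtotal: $111,689.50
Write-off: 21.0 × $410 = $8,610.00
Total: $111,689.50 − $8,610.00 = $103,079.50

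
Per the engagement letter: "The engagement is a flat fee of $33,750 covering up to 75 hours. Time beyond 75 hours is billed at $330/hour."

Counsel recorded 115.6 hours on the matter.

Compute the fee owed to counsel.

Flat fee: $33,750.00
Excess hours: 115.6 − 75 = 40.6
Overrun: 40.6 × $330 = $13,398.00
Total: $33,750.00 + $13,398.00 = $47,148.00

$47,148.00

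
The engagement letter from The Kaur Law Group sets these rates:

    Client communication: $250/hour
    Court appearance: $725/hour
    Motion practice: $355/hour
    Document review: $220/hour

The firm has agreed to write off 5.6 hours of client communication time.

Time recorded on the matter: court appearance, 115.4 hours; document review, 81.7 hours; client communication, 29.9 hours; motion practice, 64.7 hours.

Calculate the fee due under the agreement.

$130,682.50

Client communication: 29.9 × $250 = $7,475.00
Court appearance: 115.4 × $725 = $83,665.00
Motion practice: 64.7 × $355 = $22,968.50
Document review: 81.7 × $220 = $17,974.00
Subtotal: $132,082.50
Write-off: 5.6 × $250 = $1,400.00
Total: $132,082.50 − $1,400.00 = $130,682.50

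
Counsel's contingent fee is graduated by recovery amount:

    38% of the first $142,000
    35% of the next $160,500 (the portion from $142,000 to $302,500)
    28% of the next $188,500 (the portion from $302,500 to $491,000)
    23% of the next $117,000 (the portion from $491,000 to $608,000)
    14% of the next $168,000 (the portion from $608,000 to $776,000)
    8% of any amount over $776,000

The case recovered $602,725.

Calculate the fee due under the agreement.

$188,611.75

First $142,000 at 38% = $53,960.00
Next $160,500 at 35% = $56,175.00
Next $188,500 at 28% = $52,780.00
Remaining $111,725 at 23% = $25,696.75
Fee: $53,960.00 + $56,175.00 + $52,780.00 + $25,696.75 = $188,611.75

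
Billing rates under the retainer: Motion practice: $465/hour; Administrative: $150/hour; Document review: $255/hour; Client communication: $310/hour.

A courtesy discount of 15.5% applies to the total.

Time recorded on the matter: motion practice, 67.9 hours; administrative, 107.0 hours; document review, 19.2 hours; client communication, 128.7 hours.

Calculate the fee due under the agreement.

Motion practice: 67.9 × $465 = $31,573.50
Administrative: 107.0 × $150 = $16,050.00
Document review: 19.2 × $255 = $4,896.00
Client communication: 128.7 × $310 = $39,897.00
Subtotal: $92,416.50
Less 15.5% discount: −$14,324.56
Total: $92,416.50 − $14,324.56 = $78,091.94

$78,091.94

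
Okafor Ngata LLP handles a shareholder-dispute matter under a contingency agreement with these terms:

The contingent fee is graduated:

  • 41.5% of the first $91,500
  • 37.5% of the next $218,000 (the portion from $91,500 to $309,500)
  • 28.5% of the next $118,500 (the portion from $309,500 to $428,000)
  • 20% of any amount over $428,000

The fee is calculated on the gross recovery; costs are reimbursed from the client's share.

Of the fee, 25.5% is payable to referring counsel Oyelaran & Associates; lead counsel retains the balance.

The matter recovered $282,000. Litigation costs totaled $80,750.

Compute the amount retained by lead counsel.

Fee base is the gross recovery, $282,000; costs are reimbursed separately.
First $91,500 at 41.5% = $37,972.50
Remaining $190,500 at 37.5% = $71,437.50
Fee: $37,972.50 + $71,437.50 = $109,410.00
Referral share: 25.5% of $109,410.00 = $27,899.55; lead counsel retains $109,410.00 − $27,899.55 = $81,510.45.

$81,510.45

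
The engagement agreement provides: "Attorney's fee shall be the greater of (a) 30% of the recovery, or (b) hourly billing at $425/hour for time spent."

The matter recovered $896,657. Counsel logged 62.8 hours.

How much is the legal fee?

$268,997.10

(a) 30% of $896,657 = $268,997.10
(b) 62.8 × $425 = $26,690.00
The greater is (a): $268,997.10.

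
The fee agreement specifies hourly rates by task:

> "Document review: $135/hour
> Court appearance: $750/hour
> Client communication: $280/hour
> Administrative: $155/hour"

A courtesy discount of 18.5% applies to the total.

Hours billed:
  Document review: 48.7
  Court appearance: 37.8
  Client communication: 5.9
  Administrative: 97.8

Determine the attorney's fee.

$42,164.43

Document review: 48.7 × $135 = $6,574.50
Court appearance: 37.8 × $750 = $28,350.00
Client communication: 5.9 × $280 = $1,652.00
Administrative: 97.8 × $155 = $15,159.00
Subtotal: $51,735.50
Less 18.5% discount: −$9,571.07
Total: $51,735.50 − $9,571.07 = $42,164.43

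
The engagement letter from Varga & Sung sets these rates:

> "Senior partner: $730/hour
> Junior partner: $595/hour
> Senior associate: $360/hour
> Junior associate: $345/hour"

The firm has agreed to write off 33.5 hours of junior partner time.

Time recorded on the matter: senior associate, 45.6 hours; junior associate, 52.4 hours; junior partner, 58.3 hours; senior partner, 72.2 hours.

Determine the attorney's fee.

$101,956.00

Senior partner: 72.2 × $730 = $52,706.00
Junior partner: 58.3 × $595 = $34,688.50
Senior associate: 45.6 × $360 = $16,416.00
Junior associate: 52.4 × $345 = $18,078.00
Subtotal: $121,888.50
Write-off: 33.5 × $595 = $19,932.50
Total: $121,888.50 − $19,932.50 = $101,956.00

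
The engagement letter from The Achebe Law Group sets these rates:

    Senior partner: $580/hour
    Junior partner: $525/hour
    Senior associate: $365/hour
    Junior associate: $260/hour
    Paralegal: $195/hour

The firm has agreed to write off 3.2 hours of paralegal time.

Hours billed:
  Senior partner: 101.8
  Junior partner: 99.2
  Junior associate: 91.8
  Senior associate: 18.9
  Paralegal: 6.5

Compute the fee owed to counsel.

Senior partner: 101.8 × $580 = $59,044.00
Junior partner: 99.2 × $525 = $52,080.00
Senior associate: 18.9 × $365 = $6,898.50
Junior associate: 91.8 × $260 = $23,868.00
Paralegal: 6.5 × $195 = $1,267.50
Subtotal: $143,158.00
Write-off: 3.2 × $195 = $624.00
Total: $143,158.00 − $624.00 = $142,534.00

$142,534.00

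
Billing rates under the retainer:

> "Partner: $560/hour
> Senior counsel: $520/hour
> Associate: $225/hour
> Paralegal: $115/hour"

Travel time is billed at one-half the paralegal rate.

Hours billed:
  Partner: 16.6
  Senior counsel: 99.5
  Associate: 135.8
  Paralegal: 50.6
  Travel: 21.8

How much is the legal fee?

$98,663.50

Partner: 16.6 × $560 = $9,296.00
Senior counsel: 99.5 × $520 = $51,740.00
Associate: 135.8 × $225 = $30,555.00
Paralegal: 50.6 × $115 = $5,819.00
Subtotal: $9,296.00 + $51,740.00 + $30,555.00 + $5,819.00 = $97,410.00
Travel: 21.8 × ($115 ÷ 2) = 21.8 × $57.50 = $1,253.50
Total: $97,410.00 + $1,253.50 = $98,663.50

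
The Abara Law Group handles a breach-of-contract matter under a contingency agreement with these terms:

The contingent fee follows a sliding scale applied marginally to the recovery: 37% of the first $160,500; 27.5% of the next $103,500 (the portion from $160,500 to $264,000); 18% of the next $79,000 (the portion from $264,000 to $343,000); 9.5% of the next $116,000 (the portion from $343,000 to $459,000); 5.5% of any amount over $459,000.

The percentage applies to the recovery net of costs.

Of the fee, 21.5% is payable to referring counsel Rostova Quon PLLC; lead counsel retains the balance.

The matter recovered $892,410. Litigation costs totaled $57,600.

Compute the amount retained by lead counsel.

$104,999.28

Fee base (net of costs): $892,410 − $57,600 = $834,810
First $160,500 at 37% = $59,385.00
Next $103,500 at 27.5% = $28,462.50
Next $79,000 at 18% = $14,220.00
Next $116,000 at 9.5% = $11,020.00
Remaining $375,810 at 5.5% = $20,669.55
Fee: $59,385.00 + $28,462.50 + $14,220.00 + $11,020.00 + $20,669.55 = $133,757.05
Referral share: 21.5% of $133,757.05 = $28,757.77; lead counsel retains $133,757.05 − $28,757.77 = $104,999.28.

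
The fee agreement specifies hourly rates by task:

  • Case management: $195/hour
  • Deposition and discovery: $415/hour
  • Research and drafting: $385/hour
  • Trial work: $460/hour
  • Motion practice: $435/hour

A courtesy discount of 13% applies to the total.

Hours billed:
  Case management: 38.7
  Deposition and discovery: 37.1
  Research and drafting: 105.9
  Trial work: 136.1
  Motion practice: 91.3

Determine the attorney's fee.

Case management: 38.7 × $195 = $7,546.50
Deposition and discovery: 37.1 × $415 = $15,396.50
Research and drafting: 105.9 × $385 = $40,771.50
Trial work: 136.1 × $460 = $62,606.00
Motion practice: 91.3 × $435 = $39,715.50
Subtotal: $166,036.00
Less 13% discount: −$21,584.68
Total: $166,036.00 − $21,584.68 = $144,451.32

$144,451.32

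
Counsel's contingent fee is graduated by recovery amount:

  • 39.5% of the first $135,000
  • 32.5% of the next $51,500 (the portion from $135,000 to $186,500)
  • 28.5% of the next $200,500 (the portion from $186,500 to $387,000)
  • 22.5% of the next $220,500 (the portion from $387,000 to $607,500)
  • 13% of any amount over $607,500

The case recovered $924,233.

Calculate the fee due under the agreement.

First $135,000 at 39.5% = $53,325.00
Next $51,500 at 32.5% = $16,737.50
Next $200,500 at 28.5% = $57,142.50
Next $220,500 at 22.5% = $49,612.50
Remaining $316,733 at 13% = $41,175.29
Fee: $53,325.00 + $16,737.50 + $57,142.50 + $49,612.50 + $41,175.29 = $217,992.79

$217,992.79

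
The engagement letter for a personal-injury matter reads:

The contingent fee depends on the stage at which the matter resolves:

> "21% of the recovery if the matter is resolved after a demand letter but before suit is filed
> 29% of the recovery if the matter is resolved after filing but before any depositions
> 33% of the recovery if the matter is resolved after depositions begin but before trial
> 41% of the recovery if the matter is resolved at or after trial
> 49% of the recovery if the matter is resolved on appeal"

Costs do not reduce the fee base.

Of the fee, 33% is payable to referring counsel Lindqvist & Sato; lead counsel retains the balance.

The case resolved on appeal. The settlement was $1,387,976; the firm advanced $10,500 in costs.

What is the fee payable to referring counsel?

$224,435.72

Fee base is the gross recovery, $1,387,976; costs are reimbursed separately.
The matter resolved on appeal, so the 49% rate applies.
$1,387,976 × 49% = $680,108.24
Referral share: 33% of $680,108.24 = $224,435.72; lead counsel retains $680,108.24 − $224,435.72 = $455,672.52.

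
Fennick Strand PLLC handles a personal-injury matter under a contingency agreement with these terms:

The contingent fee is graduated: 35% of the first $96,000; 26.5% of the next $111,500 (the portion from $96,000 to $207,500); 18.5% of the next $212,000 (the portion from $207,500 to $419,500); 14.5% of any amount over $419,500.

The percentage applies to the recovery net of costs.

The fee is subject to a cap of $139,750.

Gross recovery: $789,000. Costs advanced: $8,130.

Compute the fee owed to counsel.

Fee base (net of costs): $789,000 − $8,130 = $780,870
First $96,000 at 35% = $33,600.00
Next $111,500 at 26.5% = $29,547.50
Next $212,000 at 18.5% = $39,220.00
Remaining $361,370 at 14.5% = $52,398.65
Fee: $33,600.00 + $29,547.50 + $39,220.00 + $52,398.65 = $154,766.15
$154,766.15 exceeds the $139,750 cap, so the fee is capped at $139,750.00.

$139,750.00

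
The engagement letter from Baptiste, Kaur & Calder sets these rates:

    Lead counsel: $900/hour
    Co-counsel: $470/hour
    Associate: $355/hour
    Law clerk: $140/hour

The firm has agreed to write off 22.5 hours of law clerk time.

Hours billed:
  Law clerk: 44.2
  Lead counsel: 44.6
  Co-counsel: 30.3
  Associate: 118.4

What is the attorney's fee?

$99,451.00

Lead counsel: 44.6 × $900 = $40,140.00
Co-counsel: 30.3 × $470 = $14,241.00
Associate: 118.4 × $355 = $42,032.00
Law clerk: 44.2 × $140 = $6,188.00
Subtotal: $102,601.00
Write-off: 22.5 × $140 = $3,150.00
Total: $102,601.00 − $3,150.00 = $99,451.00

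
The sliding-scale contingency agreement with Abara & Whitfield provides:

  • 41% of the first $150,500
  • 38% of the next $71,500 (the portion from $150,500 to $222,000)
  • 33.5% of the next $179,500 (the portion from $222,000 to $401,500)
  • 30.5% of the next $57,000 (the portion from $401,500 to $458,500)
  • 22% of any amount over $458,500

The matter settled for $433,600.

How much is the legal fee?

First $150,500 at 41% = $61,705.00
Next $71,500 at 38% = $27,170.00
Next $179,500 at 33.5% = $60,132.50
Remaining $32,100 at 30.5% = $9,790.50
Fee: $61,705.00 + $27,170.00 + $60,132.50 + $9,790.50 = $158,798.00

$158,798.00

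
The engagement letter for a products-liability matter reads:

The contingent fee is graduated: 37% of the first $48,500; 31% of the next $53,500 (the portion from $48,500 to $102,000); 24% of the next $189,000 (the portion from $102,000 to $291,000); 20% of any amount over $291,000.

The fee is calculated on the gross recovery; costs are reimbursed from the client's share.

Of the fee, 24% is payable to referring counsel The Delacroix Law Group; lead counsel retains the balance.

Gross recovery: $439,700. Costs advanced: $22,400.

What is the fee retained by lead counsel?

Fee base is the gross recovery, $439,700; costs are reimbursed separately.
First $48,500 at 37% = $17,945.00
Next $53,500 at 31% = $16,585.00
Next $189,000 at 24% = $45,360.00
Remaining $148,700 at 20% = $29,740.00
Fee: $17,945.00 + $16,585.00 + $45,360.00 + $29,740.00 = $109,630.00
Referral share: 24% of $109,630.00 = $26,311.20; lead counsel retains $109,630.00 − $26,311.20 = $83,318.80.

$83,318.80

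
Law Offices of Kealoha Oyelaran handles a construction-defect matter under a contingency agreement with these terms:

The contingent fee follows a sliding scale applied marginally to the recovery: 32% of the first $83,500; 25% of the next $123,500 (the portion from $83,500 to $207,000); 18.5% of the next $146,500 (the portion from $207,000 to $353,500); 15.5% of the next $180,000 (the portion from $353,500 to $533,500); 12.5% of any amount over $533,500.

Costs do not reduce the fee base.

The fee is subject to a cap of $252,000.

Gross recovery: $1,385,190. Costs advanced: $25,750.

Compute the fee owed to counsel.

$219,058.75

Fee base is the gross recovery, $1,385,190; costs are reimbursed separately.
First $83,500 at 32% = $26,720.00
Next $123,500 at 25% = $30,875.00
Next $146,500 at 18.5% = $27,102.50
Next $180,000 at 15.5% = $27,900.00
Remaining $851,690 at 12.5% = $106,461.25
Fee: $26,720.00 + $30,875.00 + $27,102.50 + $27,900.00 + $106,461.25 = $219,058.75
$219,058.75 is under the $252,000 cap.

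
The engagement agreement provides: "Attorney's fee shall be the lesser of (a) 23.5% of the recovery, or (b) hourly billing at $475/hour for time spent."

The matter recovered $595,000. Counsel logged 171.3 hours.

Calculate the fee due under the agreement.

(a) 23.5% of $595,000 = $139,825.00
(b) 171.3 × $475 = $81,367.50
The lesser is (b): $81,367.50.

$81,367.50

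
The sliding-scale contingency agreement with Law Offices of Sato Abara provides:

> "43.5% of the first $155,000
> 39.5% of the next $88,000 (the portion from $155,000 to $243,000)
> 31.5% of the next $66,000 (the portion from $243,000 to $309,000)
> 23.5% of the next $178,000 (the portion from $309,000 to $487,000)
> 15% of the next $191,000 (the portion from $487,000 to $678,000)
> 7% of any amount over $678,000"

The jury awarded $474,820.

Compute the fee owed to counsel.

First $155,000 at 43.5% = $67,425.00
Next $88,000 at 39.5% = $34,760.00
Next $66,000 at 31.5% = $20,790.00
Remaining $165,820 at 23.5% = $38,967.70
Fee: $67,425.00 + $34,760.00 + $20,790.00 + $38,967.70 = $161,942.70

$161,942.70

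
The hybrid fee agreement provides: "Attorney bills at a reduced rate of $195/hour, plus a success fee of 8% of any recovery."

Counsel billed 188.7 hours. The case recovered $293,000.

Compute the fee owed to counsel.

$60,236.50

Hourly: 188.7 × $195 = $36,796.50
Success fee: 8% of $293,000 = $23,440.00
Total: $36,796.50 + $23,440.00 = $60,236.50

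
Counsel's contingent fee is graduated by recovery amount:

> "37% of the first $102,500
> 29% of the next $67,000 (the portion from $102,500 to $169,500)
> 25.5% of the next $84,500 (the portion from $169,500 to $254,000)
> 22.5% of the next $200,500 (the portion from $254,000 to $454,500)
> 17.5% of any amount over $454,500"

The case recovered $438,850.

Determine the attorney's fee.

$120,493.75

First $102,500 at 37% = $37,925.00
Next $67,000 at 29% = $19,430.00
Next $84,500 at 25.5% = $21,547.50
Remaining $184,850 at 22.5% = $41,591.25
Fee: $37,925.00 + $19,430.00 + $21,547.50 + $41,591.25 = $120,493.75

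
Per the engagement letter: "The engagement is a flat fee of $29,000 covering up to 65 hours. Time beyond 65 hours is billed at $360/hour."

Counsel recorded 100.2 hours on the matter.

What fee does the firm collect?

Flat fee: $29,000.00
Excess hours: 100.2 − 65 = 35.2
Overrun: 35.2 × $360 = $12,672.00
Total: $29,000.00 + $12,672.00 = $41,672.00

$41,672.00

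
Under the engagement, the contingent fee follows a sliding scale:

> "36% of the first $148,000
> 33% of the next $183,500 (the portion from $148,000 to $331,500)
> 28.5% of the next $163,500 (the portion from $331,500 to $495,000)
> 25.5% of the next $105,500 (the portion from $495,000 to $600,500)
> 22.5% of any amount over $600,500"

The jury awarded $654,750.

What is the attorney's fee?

$199,541.25

First $148,000 at 36% = $53,280.00
Next $183,500 at 33% = $60,555.00
Next $163,500 at 28.5% = $46,597.50
Next $105,500 at 25.5% = $26,902.50
Remaining $54,250 at 22.5% = $12,206.25
Fee: $53,280.00 + $60,555.00 + $46,597.50 + $26,902.50 + $12,206.25 = $199,541.25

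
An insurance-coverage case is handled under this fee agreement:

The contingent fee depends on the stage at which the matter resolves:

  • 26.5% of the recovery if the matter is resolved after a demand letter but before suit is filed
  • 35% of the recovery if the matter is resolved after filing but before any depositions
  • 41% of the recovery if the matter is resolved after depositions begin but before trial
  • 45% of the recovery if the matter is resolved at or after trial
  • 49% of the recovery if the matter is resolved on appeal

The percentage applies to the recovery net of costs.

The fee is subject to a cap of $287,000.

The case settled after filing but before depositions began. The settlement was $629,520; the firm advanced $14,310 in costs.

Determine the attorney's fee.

$215,323.50

Fee base (net of costs): $629,520 − $14,310 = $615,210
The matter settled after filing but before depositions began, so the 35% rate applies.
$615,210 × 35% = $215,323.50
$215,323.50 is under the $287,000 cap.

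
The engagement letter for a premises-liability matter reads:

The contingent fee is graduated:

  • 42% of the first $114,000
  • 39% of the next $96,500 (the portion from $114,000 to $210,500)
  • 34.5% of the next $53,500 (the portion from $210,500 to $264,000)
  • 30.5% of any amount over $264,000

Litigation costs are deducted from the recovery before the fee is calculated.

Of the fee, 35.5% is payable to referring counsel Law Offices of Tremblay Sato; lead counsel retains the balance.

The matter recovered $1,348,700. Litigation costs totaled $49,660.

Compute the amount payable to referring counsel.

$148,979.19

Fee base (net of costs): $1,348,700 − $49,660 = $1,299,040
First $114,000 at 42% = $47,880.00
Next $96,500 at 39% = $37,635.00
Next $53,500 at 34.5% = $18,457.50
Remaining $1,035,040 at 30.5% = $315,687.20
Fee: $47,880.00 + $37,635.00 + $18,457.50 + $315,687.20 = $419,659.70
Referral share: 35.5% of $419,659.70 = $148,979.19; lead counsel retains $419,659.70 − $148,979.19 = $270,680.51.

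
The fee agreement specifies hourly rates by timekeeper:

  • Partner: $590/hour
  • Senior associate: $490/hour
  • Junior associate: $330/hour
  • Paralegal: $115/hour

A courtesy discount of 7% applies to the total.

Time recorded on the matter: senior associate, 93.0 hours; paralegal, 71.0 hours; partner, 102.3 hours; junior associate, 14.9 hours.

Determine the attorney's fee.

$110,678.37

Partner: 102.3 × $590 = $60,357.00
Senior associate: 93.0 × $490 = $45,570.00
Junior associate: 14.9 × $330 = $4,917.00
Paralegal: 71.0 × $115 = $8,165.00
Subtotal: $119,009.00
Less 7% discount: −$8,330.63
Total: $119,009.00 − $8,330.63 = $110,678.37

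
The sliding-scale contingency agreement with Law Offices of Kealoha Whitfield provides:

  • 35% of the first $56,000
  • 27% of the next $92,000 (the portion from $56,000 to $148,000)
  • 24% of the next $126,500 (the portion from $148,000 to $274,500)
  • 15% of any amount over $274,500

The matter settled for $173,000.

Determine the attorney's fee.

$50,440.00

First $56,000 at 35% = $19,600.00
Next $92,000 at 27% = $24,840.00
Remaining $25,000 at 24% = $6,000.00
Fee: $19,600.00 + $24,840.00 + $6,000.00 = $50,440.00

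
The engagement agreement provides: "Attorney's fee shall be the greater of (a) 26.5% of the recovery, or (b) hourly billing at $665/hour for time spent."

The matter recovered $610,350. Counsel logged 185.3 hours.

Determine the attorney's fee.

$161,742.75

(a) 26.5% of $610,350 = $161,742.75
(b) 185.3 × $665 = $123,224.50
The greater is (a): $161,742.75.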